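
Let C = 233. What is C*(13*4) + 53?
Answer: 12169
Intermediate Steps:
C*(13*4) + 53 = 233*(13*4) + 53 = 233*52 + 53 = 12116 + 53 = 12169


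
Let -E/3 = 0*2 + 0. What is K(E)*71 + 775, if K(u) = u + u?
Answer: 775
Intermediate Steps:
E = 0 (E = -3*(0*2 + 0) = -3*(0 + 0) = -3*0 = 0)
K(u) = 2*u
K(E)*71 + 775 = (2*0)*71 + 775 = 0*71 + 775 = 0 + 775 = 775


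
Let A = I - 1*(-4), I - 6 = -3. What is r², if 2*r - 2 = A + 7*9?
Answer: 1296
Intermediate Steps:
I = 3 (I = 6 - 3 = 3)
A = 7 (A = 3 - 1*(-4) = 3 + 4 = 7)
r = 36 (r = 1 + (7 + 7*9)/2 = 1 + (7 + 63)/2 = 1 + (½)*70 = 1 + 35 = 36)
r² = 36² = 1296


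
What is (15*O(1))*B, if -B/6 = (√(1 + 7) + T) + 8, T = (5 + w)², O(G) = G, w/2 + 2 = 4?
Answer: -8010 - 180*√2 ≈ -8264.6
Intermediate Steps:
w = 4 (w = -4 + 2*4 = -4 + 8 = 4)
T = 81 (T = (5 + 4)² = 9² = 81)
B = -534 - 12*√2 (B = -6*((√(1 + 7) + 81) + 8) = -6*((√8 + 81) + 8) = -6*((2*√2 + 81) + 8) = -6*((81 + 2*√2) + 8) = -6*(89 + 2*√2) = -534 - 12*√2 ≈ -550.97)
(15*O(1))*B = (15*1)*(-534 - 12*√2) = 15*(-534 - 12*√2) = -8010 - 180*√2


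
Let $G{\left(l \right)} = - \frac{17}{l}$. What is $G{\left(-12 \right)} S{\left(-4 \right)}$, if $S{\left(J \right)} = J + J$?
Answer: $- \frac{34}{3} \approx -11.333$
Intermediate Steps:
$S{\left(J \right)} = 2 J$
$G{\left(-12 \right)} S{\left(-4 \right)} = - \frac{17}{-12} \cdot 2 \left(-4\right) = \left(-17\right) \left(- \frac{1}{12}\right) \left(-8\right) = \frac{17}{12} \left(-8\right) = - \frac{34}{3}$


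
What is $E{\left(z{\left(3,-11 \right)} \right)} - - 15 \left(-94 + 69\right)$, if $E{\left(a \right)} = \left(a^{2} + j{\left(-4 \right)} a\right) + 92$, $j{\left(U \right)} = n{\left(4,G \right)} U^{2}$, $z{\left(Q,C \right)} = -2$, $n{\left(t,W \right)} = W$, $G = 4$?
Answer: $-407$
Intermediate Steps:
$j{\left(U \right)} = 4 U^{2}$
$E{\left(a \right)} = 92 + a^{2} + 64 a$ ($E{\left(a \right)} = \left(a^{2} + 4 \left(-4\right)^{2} a\right) + 92 = \left(a^{2} + 4 \cdot 16 a\right) + 92 = \left(a^{2} + 64 a\right) + 92 = 92 + a^{2} + 64 a$)
$E{\left(z{\left(3,-11 \right)} \right)} - - 15 \left(-94 + 69\right) = \left(92 + \left(-2\right)^{2} + 64 \left(-2\right)\right) - - 15 \left(-94 + 69\right) = \left(92 + 4 - 128\right) - \left(-15\right) \left(-25\right) = -32 - 375 = -407$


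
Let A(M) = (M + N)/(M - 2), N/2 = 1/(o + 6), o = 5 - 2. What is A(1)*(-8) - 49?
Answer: -353/9 ≈ -39.222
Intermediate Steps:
o = 3
N = 2/9 (N = 2/(3 + 6) = 2/9 ≈ 0.22222)
A(M) = (2/9 + M)/(-2 + M) (A(M) = (M + 2/9)/(M - 2) = (2/9 + M)/(-2 + M))
A(1)*(-8) - 49 = ((2/9 + 1)/(-2 + 1))*(-8) - 49 = ((11/9)/(-1))*(-8) - 49 = -1*11/9*(-8) - 49 = -11/9*(-8) - 49 = 88/9 - 49 = -353/9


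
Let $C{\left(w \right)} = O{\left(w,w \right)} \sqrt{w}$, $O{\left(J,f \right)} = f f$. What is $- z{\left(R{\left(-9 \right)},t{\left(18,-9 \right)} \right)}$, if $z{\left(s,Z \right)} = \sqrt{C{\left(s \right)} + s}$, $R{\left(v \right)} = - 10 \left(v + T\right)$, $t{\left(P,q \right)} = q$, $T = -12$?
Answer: $- \sqrt{210 + 44100 \sqrt{210}} \approx -799.55$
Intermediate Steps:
$O{\left(J,f \right)} = f^{2}$
$C{\left(w \right)} = w^{\frac{5}{2}}$ ($C{\left(w \right)} = w^{2} \sqrt{w} = w^{\frac{5}{2}}$)
$R{\left(v \right)} = 120 - 10 v$ ($R{\left(v \right)} = - 10 \left(v - 12\right) = - 10 \left(-12 + v\right) = 120 - 10 v$)
$z{\left(s,Z \right)} = \sqrt{s + s^{\frac{5}{2}}}$ ($z{\left(s,Z \right)} = \sqrt{s^{\frac{5}{2}} + s} = \sqrt{s + s^{\frac{5}{2}}}$)
$- z{\left(R{\left(-9 \right)},t{\left(18,-9 \right)} \right)} = - \sqrt{\left(120 - -90\right) + \left(120 - -90\right)^{\frac{5}{2}}} = - \sqrt{\left(120 + 90\right) + \left(120 + 90\right)^{\frac{5}{2}}} = - \sqrt{210 + 210^{\frac{5}{2}}} = - \sqrt{210 + 44100 \sqrt{210}}$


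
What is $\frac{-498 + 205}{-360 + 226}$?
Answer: $\frac{293}{134} \approx 2.1866$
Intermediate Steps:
$\frac{-498 + 205}{-360 + 226} = - \frac{293}{-134} = \left(-293\right) \left(- \frac{1}{134}\right) = \frac{293}{134}$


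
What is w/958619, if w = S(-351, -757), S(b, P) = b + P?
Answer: -1108/958619 ≈ -0.0011558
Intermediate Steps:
S(b, P) = P + b
w = -1108 (w = -757 - 351 = -1108)
w/958619 = -1108/958619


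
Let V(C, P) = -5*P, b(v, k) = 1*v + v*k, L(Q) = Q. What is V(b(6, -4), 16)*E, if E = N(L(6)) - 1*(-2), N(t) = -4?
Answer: 160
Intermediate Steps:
b(v, k) = v + k*v
E = -2 (E = -4 - 1*(-2) = -4 + 2 = -2)
V(b(6, -4), 16)*E = -5*16*(-2) = -80*(-2) = 160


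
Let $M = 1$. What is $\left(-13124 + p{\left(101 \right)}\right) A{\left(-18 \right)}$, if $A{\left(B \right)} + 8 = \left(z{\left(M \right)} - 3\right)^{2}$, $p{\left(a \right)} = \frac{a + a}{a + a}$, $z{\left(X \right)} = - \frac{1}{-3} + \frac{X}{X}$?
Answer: $\frac{616781}{9} \approx 68531.0$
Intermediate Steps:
$z{\left(X \right)} = \frac{4}{3}$ ($z{\left(X \right)} = \left(-1\right) \left(- \frac{1}{3}\right) + 1 = \frac{1}{3} + 1 = \frac{4}{3}$)
$p{\left(a \right)} = 1$ ($p{\left(a \right)} = \frac{2 a}{2 a} = 2 a \frac{1}{2 a} = 1$)
$A{\left(B \right)} = - \frac{47}{9}$ ($A{\left(B \right)} = -8 + \left(\frac{4}{3} - 3\right)^{2} = -8 + \left(- \frac{5}{3}\right)^{2} = -8 + \frac{25}{9} = - \frac{47}{9}$)
$\left(-13124 + p{\left(101 \right)}\right) A{\left(-18 \right)} = \left(-13124 + 1\right) \left(- \frac{47}{9}\right) = \left(-13123\right) \left(- \frac{47}{9}\right) = \frac{616781}{9}$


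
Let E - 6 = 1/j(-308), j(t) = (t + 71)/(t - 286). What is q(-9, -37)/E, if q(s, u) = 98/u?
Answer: -553/1776 ≈ -0.31137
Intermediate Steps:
j(t) = (71 + t)/(-286 + t)
E = 672/79 (E = 6 + 1/((71 - 308)/(-286 - 308)) = 6 + 1/(-237/(-594)) = 6 + 1/(-1/594*(-237)) = 6 + 1/(79/198) = 6 + 198/79 = 672/79 ≈ 8.5063)
q(-9, -37)/E = (98/(-37))/(672/79) = (98*(-1/37))*(79/672) = -98/37*79/672 = -553/1776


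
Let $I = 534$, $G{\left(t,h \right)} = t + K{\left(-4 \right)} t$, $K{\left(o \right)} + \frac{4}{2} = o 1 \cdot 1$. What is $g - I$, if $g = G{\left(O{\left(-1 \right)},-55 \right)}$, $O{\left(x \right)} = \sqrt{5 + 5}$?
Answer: $-534 - 5 \sqrt{10} \approx -549.81$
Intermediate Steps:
$O{\left(x \right)} = \sqrt{10}$
$K{\left(o \right)} = -2 + o$ ($K{\left(o \right)} = -2 + o 1 \cdot 1 = -2 + o 1 = -2 + o$)
$G{\left(t,h \right)} = - 5 t$ ($G{\left(t,h \right)} = t + \left(-2 - 4\right) t = t - 6 t = - 5 t$)
$g = - 5 \sqrt{10} \approx -15.811$
$g - I = - 5 \sqrt{10} - 534 = -534 - 5 \sqrt{10}$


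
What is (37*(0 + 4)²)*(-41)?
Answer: -24272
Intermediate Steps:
(37*(0 + 4)²)*(-41) = (37*4²)*(-41) = (37*16)*(-41) = 592*(-41) = -24272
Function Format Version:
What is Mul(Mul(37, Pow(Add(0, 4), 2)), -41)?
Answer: -24272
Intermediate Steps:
Mul(Mul(37, Pow(Add(0, 4), 2)), -41) = Mul(Mul(37, Pow(4, 2)), -41) = Mul(Mul(37, 16), -41) = Mul(592, -41) = -24272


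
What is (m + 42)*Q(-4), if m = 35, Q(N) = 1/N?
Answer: -77/4 ≈ -19.250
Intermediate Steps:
Q(N) = 1/N
(m + 42)*Q(-4) = (35 + 42)/(-4) = 77*(-¼) = -77/4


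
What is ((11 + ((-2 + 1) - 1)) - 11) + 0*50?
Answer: -2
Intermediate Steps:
((11 + ((-2 + 1) - 1)) - 11) + 0*50 = ((11 + (-1 - 1)) - 11) + 0 = ((11 - 2) - 11) + 0 = (9 - 11) + 0 = -2 + 0 = -2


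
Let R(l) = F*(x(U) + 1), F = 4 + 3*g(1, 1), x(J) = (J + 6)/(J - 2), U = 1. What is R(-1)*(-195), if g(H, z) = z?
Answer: 8190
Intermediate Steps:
x(J) = (6 + J)/(-2 + J)
F = 7 (F = 4 + 3*1 = 4 + 3 = 7)
R(l) = -42 (R(l) = 7*((6 + 1)/(-2 + 1) + 1) = 7*(7/(-1) + 1) = 7*(-1*7 + 1) = 7*(-7 + 1) = 7*(-6) = -42)
R(-1)*(-195) = -42*(-195) = 8190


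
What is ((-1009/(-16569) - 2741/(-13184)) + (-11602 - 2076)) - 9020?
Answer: -4958221689523/218445696 ≈ -22698.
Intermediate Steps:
((-1009/(-16569) - 2741/(-13184)) + (-11602 - 2076)) - 9020 = ((-1009*(-1/16569) - 2741*(-1/13184)) - 13678) - 9020 = ((1009/16569 + 2741/13184) - 13678) - 9020 = (58718285/218445696 - 13678) - 9020 = -2987841511603/218445696 - 9020 = -4958221689523/218445696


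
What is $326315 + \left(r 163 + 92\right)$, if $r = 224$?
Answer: $362919$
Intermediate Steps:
$326315 + \left(r 163 + 92\right) = 326315 + \left(224 \cdot 163 + 92\right) = 326315 + \left(36512 + 92\right) = 326315 + 36604 = 362919$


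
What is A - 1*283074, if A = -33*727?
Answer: -307065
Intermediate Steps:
A = -23991
A - 1*283074 = -23991 - 1*283074 = -23991 - 283074 = -307065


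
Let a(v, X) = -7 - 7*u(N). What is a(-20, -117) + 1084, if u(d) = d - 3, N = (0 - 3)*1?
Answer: 1119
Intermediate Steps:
N = -3 (N = -3*1 = -3)
u(d) = -3 + d
a(v, X) = 35 (a(v, X) = -7 - 7*(-3 - 3) = -7 - 7*(-6) = -7 + 42 = 35)
a(-20, -117) + 1084 = 35 + 1084 = 1119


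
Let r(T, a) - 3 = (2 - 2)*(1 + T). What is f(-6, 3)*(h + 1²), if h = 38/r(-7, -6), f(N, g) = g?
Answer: 41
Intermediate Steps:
r(T, a) = 3 (r(T, a) = 3 + (2 - 2)*(1 + T) = 3 + 0*(1 + T) = 3 + 0 = 3)
h = 38/3 ≈ 12.667
f(-6, 3)*(h + 1²) = 3*(38/3 + 1²) = 3*(38/3 + 1) = 3*(41/3) = 41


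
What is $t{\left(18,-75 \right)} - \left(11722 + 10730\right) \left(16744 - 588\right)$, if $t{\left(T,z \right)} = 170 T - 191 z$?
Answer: $-362717127$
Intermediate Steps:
$t{\left(T,z \right)} = - 191 z + 170 T$
$t{\left(18,-75 \right)} - \left(11722 + 10730\right) \left(16744 - 588\right) = \left(\left(-191\right) \left(-75\right) + 170 \cdot 18\right) - \left(11722 + 10730\right) \left(16744 - 588\right) = \left(14325 + 3060\right) - 22452 \cdot 16156 = 17385 - 362734512 = -362717127$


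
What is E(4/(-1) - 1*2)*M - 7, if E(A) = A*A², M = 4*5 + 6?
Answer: -5623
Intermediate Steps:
M = 26 (M = 20 + 6 = 26)
E(A) = A³
E(4/(-1) - 1*2)*M - 7 = (4/(-1) - 1*2)³*26 - 7 = (4*(-1) - 2)³*26 - 7 = (-4 - 2)³*26 - 7 = (-6)³*26 - 7 = -216*26 - 7 = -5616 - 7 = -5623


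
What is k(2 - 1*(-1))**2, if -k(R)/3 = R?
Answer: 81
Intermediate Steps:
k(R) = -3*R
k(2 - 1*(-1))**2 = (-3*(2 - 1*(-1)))**2 = (-3*(2 + 1))**2 = (-3*3)**2 = (-9)**2 = 81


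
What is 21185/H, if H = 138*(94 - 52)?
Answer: 21185/5796 ≈ 3.6551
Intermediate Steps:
H = 5796 (H = 138*42 = 5796)
21185/H = 21185/5796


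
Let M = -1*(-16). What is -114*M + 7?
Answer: -1817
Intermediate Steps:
M = 16
-114*M + 7 = -114*16 + 7 = -1824 + 7 = -1817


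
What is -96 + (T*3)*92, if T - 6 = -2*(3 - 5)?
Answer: 2664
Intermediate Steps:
T = 10 (T = 6 - 2*(3 - 5) = 6 - 2*(-2) = 6 + 4 = 10)
-96 + (T*3)*92 = -96 + (10*3)*92 = -96 + 30*92 = -96 + 2760 = 2664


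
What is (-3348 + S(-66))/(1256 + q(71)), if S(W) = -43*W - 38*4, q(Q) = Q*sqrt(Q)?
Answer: -831472/1219625 + 47002*sqrt(71)/1219625 ≈ -0.35702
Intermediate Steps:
q(Q) = Q**(3/2)
S(W) = -152 - 43*W (S(W) = -43*W - 152 = -152 - 43*W)
(-3348 + S(-66))/(1256 + q(71)) = (-3348 + (-152 - 43*(-66)))/(1256 + 71**(3/2)) = (-3348 + (-152 + 2838))/(1256 + 71*sqrt(71)) = (-3348 + 2686)/(1256 + 71*sqrt(71)) = -662/(1256 + 71*sqrt(71))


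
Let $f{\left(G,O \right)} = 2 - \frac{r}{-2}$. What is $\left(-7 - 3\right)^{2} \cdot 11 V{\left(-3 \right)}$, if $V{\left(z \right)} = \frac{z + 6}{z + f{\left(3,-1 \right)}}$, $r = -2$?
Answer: $-1650$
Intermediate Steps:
$f{\left(G,O \right)} = 1$ ($f{\left(G,O \right)} = 2 - - \frac{2}{-2} = 2 - \left(-2\right) \left(- \frac{1}{2}\right) = 2 - 1 = 1$)
$V{\left(z \right)} = \frac{6 + z}{1 + z}$ ($V{\left(z \right)} = \frac{z + 6}{z + 1} = \frac{6 + z}{1 + z}$)
$\left(-7 - 3\right)^{2} \cdot 11 V{\left(-3 \right)} = \left(-7 - 3\right)^{2} \cdot 11 \frac{6 - 3}{1 - 3} = \left(-10\right)^{2} \cdot 11 \frac{1}{-2} \cdot 3 = 100 \cdot 11 \left(\left(- \frac{1}{2}\right) 3\right) = 1100 \left(- \frac{3}{2}\right) = -1650$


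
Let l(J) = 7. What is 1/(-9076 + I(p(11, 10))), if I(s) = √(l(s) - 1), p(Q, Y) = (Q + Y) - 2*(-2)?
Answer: -4538/41186885 - √6/82373770 ≈ -0.00011021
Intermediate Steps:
p(Q, Y) = 4 + Q + Y (p(Q, Y) = (Q + Y) + 4 = 4 + Q + Y)
I(s) = √6 (I(s) = √(7 - 1) = √6)
1/(-9076 + I(p(11, 10))) = 1/(-9076 + √6)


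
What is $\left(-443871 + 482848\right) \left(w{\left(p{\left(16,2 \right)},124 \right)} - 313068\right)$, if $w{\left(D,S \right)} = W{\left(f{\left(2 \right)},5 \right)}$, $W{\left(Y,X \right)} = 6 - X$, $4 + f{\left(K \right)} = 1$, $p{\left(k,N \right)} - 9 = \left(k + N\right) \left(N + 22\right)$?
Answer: $-12202412459$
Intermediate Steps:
$p{\left(k,N \right)} = 9 + \left(22 + N\right) \left(N + k\right)$ ($p{\left(k,N \right)} = 9 + \left(k + N\right) \left(N + 22\right) = 9 + \left(N + k\right) \left(22 + N\right) = 9 + \left(22 + N\right) \left(N + k\right)$)
$f{\left(K \right)} = -3$ ($f{\left(K \right)} = -4 + 1 = -3$)
$w{\left(D,S \right)} = 1$ ($w{\left(D,S \right)} = 6 - 5 = 1$)
$\left(-443871 + 482848\right) \left(w{\left(p{\left(16,2 \right)},124 \right)} - 313068\right) = \left(-443871 + 482848\right) \left(1 - 313068\right) = 38977 \left(-313067\right) = -12202412459$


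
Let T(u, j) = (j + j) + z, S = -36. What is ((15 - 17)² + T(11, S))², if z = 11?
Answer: 3249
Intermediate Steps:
T(u, j) = 11 + 2*j (T(u, j) = (j + j) + 11 = 2*j + 11 = 11 + 2*j)
((15 - 17)² + T(11, S))² = ((15 - 17)² + (11 + 2*(-36)))² = ((-2)² + (11 - 72))² = (4 - 61)² = (-57)² = 3249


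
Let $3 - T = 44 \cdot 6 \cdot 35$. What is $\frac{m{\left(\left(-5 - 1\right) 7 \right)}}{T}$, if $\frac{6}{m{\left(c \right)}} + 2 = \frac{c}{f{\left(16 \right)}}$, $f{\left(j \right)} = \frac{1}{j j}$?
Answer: $\frac{1}{16555783} \approx 6.0402 \cdot 10^{-8}$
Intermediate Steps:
$f{\left(j \right)} = \frac{1}{j^{2}}$
$T = -9237$ ($T = 3 - 44 \cdot 6 \cdot 35 = 3 - 264 \cdot 35 = 3 - 9240 = -9237$)
$m{\left(c \right)} = \frac{6}{-2 + 256 c}$ ($m{\left(c \right)} = \frac{6}{-2 + \frac{c}{\frac{1}{256}}} = \frac{6}{-2 + c \frac{1}{\frac{1}{256}}} = \frac{6}{-2 + c 256} = \frac{6}{-2 + 256 c}$)
$\frac{m{\left(\left(-5 - 1\right) 7 \right)}}{T} = \frac{3 \frac{1}{-1 + 128 \left(-5 - 1\right) 7}}{-9237} = \frac{3}{-1 + 128 \left(\left(-6\right) 7\right)} \left(- \frac{1}{9237}\right) = \frac{3}{-1 + 128 \left(-42\right)} \left(- \frac{1}{9237}\right) = \frac{3}{-1 - 5376} \left(- \frac{1}{9237}\right) = \frac{3}{-5377} \left(- \frac{1}{9237}\right) = 3 \left(- \frac{1}{5377}\right) \left(- \frac{1}{9237}\right) = \left(- \frac{3}{5377}\right) \left(- \frac{1}{9237}\right) = \frac{1}{16555783}$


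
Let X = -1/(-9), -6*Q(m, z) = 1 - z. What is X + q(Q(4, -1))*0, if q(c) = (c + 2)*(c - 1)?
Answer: ⅑ ≈ 0.11111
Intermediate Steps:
Q(m, z) = -⅙ + z/6 (Q(m, z) = -(1 - z)/6 = -⅙ + z/6)
q(c) = (-1 + c)*(2 + c) (q(c) = (2 + c)*(-1 + c) = (-1 + c)*(2 + c))
X = ⅑ (X = -1*(-⅑) = ⅑ ≈ 0.11111)
X + q(Q(4, -1))*0 = ⅑ + (-2 + (-⅙ + (⅙)*(-1)) + (-⅙ + (⅙)*(-1))²)*0 = ⅑ + (-2 + (-⅙ - ⅙) + (-⅙ - ⅙)²)*0 = ⅑ + (-2 - ⅓ + (-⅓)²)*0 = ⅑ + (-2 - ⅓ + ⅑)*0 = ⅑ - 20/9*0 = ⅑ + 0 = ⅑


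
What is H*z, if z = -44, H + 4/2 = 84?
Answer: -3608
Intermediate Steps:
H = 82 (H = -2 + 84 = 82)
H*z = 82*(-44) = -3608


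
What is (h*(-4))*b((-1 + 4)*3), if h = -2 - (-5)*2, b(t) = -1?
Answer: 32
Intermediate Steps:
h = 8 (h = -2 - 1*(-10) = -2 + 10 = 8)
(h*(-4))*b((-1 + 4)*3) = (8*(-4))*(-1) = -32*(-1) = 32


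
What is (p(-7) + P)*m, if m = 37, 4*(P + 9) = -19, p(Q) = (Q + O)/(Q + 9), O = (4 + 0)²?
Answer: -1369/4 ≈ -342.25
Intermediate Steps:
O = 16 (O = 4² = 16)
p(Q) = (16 + Q)/(9 + Q) (p(Q) = (Q + 16)/(Q + 9) = (16 + Q)/(9 + Q))
P = -55/4 (P = -9 + (¼)*(-19) = -9 - 19/4 = -55/4 ≈ -13.750)
(p(-7) + P)*m = ((16 - 7)/(9 - 7) - 55/4)*37 = (9/2 - 55/4)*37 = -37/4*37 = -1369/4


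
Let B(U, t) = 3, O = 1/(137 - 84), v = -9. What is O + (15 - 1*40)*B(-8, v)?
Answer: -3974/53 ≈ -74.981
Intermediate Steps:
O = 1/53 ≈ 0.018868
O + (15 - 1*40)*B(-8, v) = 1/53 + (15 - 1*40)*3 = 1/53 + (15 - 40)*3 = 1/53 - 25*3 = 1/53 - 75 = -3974/53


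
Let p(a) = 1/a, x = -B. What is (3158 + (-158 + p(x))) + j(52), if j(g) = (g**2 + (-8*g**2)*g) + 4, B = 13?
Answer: -14549029/13 ≈ -1.1192e+6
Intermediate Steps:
x = -13 (x = -1*13 = -13)
j(g) = 4 + g**2 - 8*g**3 (j(g) = (g**2 - 8*g**3) + 4 = 4 + g**2 - 8*g**3)
(3158 + (-158 + p(x))) + j(52) = (3158 + (-158 + 1/(-13))) + (4 + 52**2 - 8*52**3) = (3158 + (-158 - 1/13)) + (4 + 2704 - 8*140608) = (3158 - 2055/13) + (4 + 2704 - 1124864) = 38999/13 - 1122156 = -14549029/13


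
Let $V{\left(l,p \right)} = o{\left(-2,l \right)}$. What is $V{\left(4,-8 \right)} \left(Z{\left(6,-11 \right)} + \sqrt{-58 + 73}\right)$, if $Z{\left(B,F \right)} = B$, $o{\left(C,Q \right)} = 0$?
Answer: $0$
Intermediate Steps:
$V{\left(l,p \right)} = 0$
$V{\left(4,-8 \right)} \left(Z{\left(6,-11 \right)} + \sqrt{-58 + 73}\right) = 0 \left(6 + \sqrt{-58 + 73}\right) = 0 \left(6 + \sqrt{15}\right) = 0$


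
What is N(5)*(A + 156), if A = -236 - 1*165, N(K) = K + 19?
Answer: -5880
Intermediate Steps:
N(K) = 19 + K
A = -401 (A = -236 - 165 = -401)
N(5)*(A + 156) = (19 + 5)*(-401 + 156) = 24*(-245) = -5880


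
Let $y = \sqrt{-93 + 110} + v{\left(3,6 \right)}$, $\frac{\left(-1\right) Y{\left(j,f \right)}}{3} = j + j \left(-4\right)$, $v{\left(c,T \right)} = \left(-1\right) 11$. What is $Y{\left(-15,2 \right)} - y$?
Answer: $-124 - \sqrt{17} \approx -128.12$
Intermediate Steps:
$v{\left(c,T \right)} = -11$
$Y{\left(j,f \right)} = 9 j$ ($Y{\left(j,f \right)} = - 3 \left(j + j \left(-4\right)\right) = - 3 \left(j - 4 j\right) = - 3 \left(- 3 j\right) = 9 j$)
$y = -11 + \sqrt{17}$ ($y = \sqrt{-93 + 110} - 11 = \sqrt{17} - 11 = -11 + \sqrt{17} \approx -6.8769$)
$Y{\left(-15,2 \right)} - y = 9 \left(-15\right) - \left(-11 + \sqrt{17}\right) = -135 + \left(11 - \sqrt{17}\right) = -124 - \sqrt{17}$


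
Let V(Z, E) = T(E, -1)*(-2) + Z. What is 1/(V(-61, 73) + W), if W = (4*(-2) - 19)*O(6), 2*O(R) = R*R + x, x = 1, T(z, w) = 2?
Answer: -2/1129 ≈ -0.0017715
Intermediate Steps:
O(R) = ½ + R²/2 (O(R) = (R*R + 1)/2 = (R² + 1)/2 = (1 + R²)/2 = ½ + R²/2)
V(Z, E) = -4 + Z (V(Z, E) = 2*(-2) + Z = -4 + Z)
W = -999/2 (W = (4*(-2) - 19)*(½ + (½)*6²) = (-8 - 19)*(½ + (½)*36) = -27*(½ + 18) = -27*37/2 = -999/2 ≈ -499.50)
1/(V(-61, 73) + W) = 1/((-4 - 61) - 999/2) = 1/(-65 - 999/2) = 1/(-1129/2) = -2/1129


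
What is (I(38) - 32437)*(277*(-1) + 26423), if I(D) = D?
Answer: -847104254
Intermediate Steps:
(I(38) - 32437)*(277*(-1) + 26423) = (38 - 32437)*(277*(-1) + 26423) = -32399*(-277 + 26423) = -32399*26146 = -847104254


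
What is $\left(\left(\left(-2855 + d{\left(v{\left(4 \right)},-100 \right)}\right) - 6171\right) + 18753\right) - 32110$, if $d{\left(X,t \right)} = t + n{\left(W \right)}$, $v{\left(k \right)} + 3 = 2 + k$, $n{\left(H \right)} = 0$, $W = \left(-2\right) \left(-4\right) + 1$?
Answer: $-22483$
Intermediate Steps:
$W = 9$ ($W = 8 + 1 = 9$)
$v{\left(k \right)} = -1 + k$ ($v{\left(k \right)} = -3 + \left(2 + k\right) = -1 + k$)
$d{\left(X,t \right)} = t$ ($d{\left(X,t \right)} = t + 0 = t$)
$\left(\left(\left(-2855 + d{\left(v{\left(4 \right)},-100 \right)}\right) - 6171\right) + 18753\right) - 32110 = \left(\left(\left(-2855 - 100\right) - 6171\right) + 18753\right) - 32110 = \left(\left(-2955 - 6171\right) + 18753\right) - 32110 = \left(-9126 + 18753\right) - 32110 = 9627 - 32110 = -22483$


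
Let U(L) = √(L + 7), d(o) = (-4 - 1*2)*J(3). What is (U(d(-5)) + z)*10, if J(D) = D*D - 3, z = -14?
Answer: -140 + 10*I*√29 ≈ -140.0 + 53.852*I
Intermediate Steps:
J(D) = -3 + D² (J(D) = D² - 3 = -3 + D²)
d(o) = -36 (d(o) = (-4 - 1*2)*(-3 + 3²) = (-4 - 2)*(-3 + 9) = -6*6 = -36)
U(L) = √(7 + L)
(U(d(-5)) + z)*10 = (√(7 - 36) - 14)*10 = (√(-29) - 14)*10 = (I*√29 - 14)*10 = (-14 + I*√29)*10 = -140 + 10*I*√29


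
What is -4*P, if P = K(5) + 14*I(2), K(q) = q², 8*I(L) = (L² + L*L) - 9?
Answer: -93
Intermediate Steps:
I(L) = -9/8 + L²/4 (I(L) = ((L² + L*L) - 9)/8 = ((L² + L²) - 9)/8 = (2*L² - 9)/8 = (-9 + 2*L²)/8 = -9/8 + L²/4)
P = 93/4 (P = 5² + 14*(-9/8 + (¼)*2²) = 25 + 14*(-9/8 + (¼)*4) = 25 + 14*(-9/8 + 1) = 25 + 14*(-⅛) = 25 - 7/4 = 93/4 ≈ 23.250)
-4*P = -4*93/4 = -93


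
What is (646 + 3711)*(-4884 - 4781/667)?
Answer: -14214316013/667 ≈ -2.1311e+7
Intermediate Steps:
(646 + 3711)*(-4884 - 4781/667) = 4357*(-4884 - 4781*1/667) = 4357*(-4884 - 4781/667) = 4357*(-3262409/667) = -14214316013/667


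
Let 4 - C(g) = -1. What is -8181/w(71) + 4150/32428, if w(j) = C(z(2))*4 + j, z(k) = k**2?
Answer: -132457909/1475474 ≈ -89.773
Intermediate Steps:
C(g) = 5 (C(g) = 4 - 1*(-1) = 4 + 1 = 5)
w(j) = 20 + j (w(j) = 5*4 + j = 20 + j)
-8181/w(71) + 4150/32428 = -8181/(20 + 71) + 4150/32428 = -8181/91 + 4150*(1/32428) = -8181*1/91 + 2075/16214 = -8181/91 + 2075/16214 = -132457909/1475474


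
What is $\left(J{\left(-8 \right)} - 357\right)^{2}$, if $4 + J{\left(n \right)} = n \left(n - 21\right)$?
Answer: $16641$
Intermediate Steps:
$J{\left(n \right)} = -4 + n \left(-21 + n\right)$ ($J{\left(n \right)} = -4 + n \left(n - 21\right) = -4 + n \left(-21 + n\right)$)
$\left(J{\left(-8 \right)} - 357\right)^{2} = \left(\left(-4 + \left(-8\right)^{2} - -168\right) - 357\right)^{2} = \left(\left(-4 + 64 + 168\right) - 357\right)^{2} = \left(228 - 357\right)^{2} = \left(-129\right)^{2} = 16641$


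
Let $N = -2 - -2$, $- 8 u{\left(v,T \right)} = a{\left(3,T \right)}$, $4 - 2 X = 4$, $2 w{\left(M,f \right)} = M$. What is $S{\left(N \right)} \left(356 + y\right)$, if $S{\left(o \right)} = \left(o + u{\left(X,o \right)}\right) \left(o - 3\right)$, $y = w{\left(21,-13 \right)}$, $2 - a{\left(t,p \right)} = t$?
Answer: $- \frac{2199}{16} \approx -137.44$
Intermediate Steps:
$w{\left(M,f \right)} = \frac{M}{2}$
$X = 0$ ($X = 2 - 2 = 0$)
$a{\left(t,p \right)} = 2 - t$
$u{\left(v,T \right)} = \frac{1}{8}$ ($u{\left(v,T \right)} = - \frac{2 - 3}{8} = \left(- \frac{1}{8}\right) \left(-1\right) = \frac{1}{8}$)
$N = 0$ ($N = -2 + 2 = 0$)
$y = \frac{21}{2}$ ($y = \frac{1}{2} \cdot 21 = \frac{21}{2} \approx 10.5$)
$S{\left(o \right)} = \left(-3 + o\right) \left(\frac{1}{8} + o\right)$ ($S{\left(o \right)} = \left(o + \frac{1}{8}\right) \left(o - 3\right) = \left(\frac{1}{8} + o\right) \left(-3 + o\right) = \left(-3 + o\right) \left(\frac{1}{8} + o\right)$)
$S{\left(N \right)} \left(356 + y\right) = \left(- \frac{3}{8} + 0^{2} - 0\right) \left(356 + \frac{21}{2}\right) = \left(- \frac{3}{8} + 0 + 0\right) \frac{733}{2} = \left(- \frac{3}{8}\right) \frac{733}{2} = - \frac{2199}{16}$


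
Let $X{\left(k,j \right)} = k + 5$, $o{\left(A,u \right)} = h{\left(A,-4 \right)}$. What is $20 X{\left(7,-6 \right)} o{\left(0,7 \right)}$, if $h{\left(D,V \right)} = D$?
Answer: $0$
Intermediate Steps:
$o{\left(A,u \right)} = A$
$X{\left(k,j \right)} = 5 + k$
$20 X{\left(7,-6 \right)} o{\left(0,7 \right)} = 20 \left(5 + 7\right) 0 = 20 \cdot 12 \cdot 0 = 240 \cdot 0 = 0$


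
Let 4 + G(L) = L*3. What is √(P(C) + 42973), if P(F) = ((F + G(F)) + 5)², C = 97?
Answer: √194294 ≈ 440.79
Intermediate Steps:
G(L) = -4 + 3*L (G(L) = -4 + L*3 = -4 + 3*L)
P(F) = (1 + 4*F)² (P(F) = ((F + (-4 + 3*F)) + 5)² = ((-4 + 4*F) + 5)² = (1 + 4*F)²)
√(P(C) + 42973) = √((1 + 4*97)² + 42973) = √((1 + 388)² + 42973) = √(389² + 42973) = √(151321 + 42973) = √194294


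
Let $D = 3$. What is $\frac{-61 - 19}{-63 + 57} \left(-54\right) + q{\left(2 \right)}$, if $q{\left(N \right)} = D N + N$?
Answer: $-712$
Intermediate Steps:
$q{\left(N \right)} = 4 N$ ($q{\left(N \right)} = 3 N + N = 4 N$)
$\frac{-61 - 19}{-63 + 57} \left(-54\right) + q{\left(2 \right)} = \frac{-61 - 19}{-63 + 57} \left(-54\right) + 4 \cdot 2 = - \frac{80}{-6} \left(-54\right) + 8 = \left(-80\right) \left(- \frac{1}{6}\right) \left(-54\right) + 8 = \frac{40}{3} \left(-54\right) + 8 = -720 + 8 = -712$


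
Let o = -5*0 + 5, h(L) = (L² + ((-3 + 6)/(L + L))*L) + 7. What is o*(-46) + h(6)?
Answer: -371/2 ≈ -185.50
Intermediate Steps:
h(L) = 17/2 + L² (h(L) = (L² + (3/((2*L)))*L) + 7 = (L² + (3*(1/(2*L)))*L) + 7 = (L² + (3/(2*L))*L) + 7 = (L² + 3/2) + 7 = (3/2 + L²) + 7 = 17/2 + L²)
o = 5 (o = 0 + 5 = 5)
o*(-46) + h(6) = 5*(-46) + (17/2 + 6²) = -230 + (17/2 + 36) = -230 + 89/2 = -371/2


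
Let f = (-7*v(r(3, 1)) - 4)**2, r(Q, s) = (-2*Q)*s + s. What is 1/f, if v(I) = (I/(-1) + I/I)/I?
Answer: 25/484 ≈ 0.051653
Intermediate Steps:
r(Q, s) = s - 2*Q*s (r(Q, s) = -2*Q*s + s = s - 2*Q*s)
v(I) = (1 - I)/I (v(I) = (I*(-1) + 1)/I = (-I + 1)/I = (1 - I)/I)
f = 484/25 (f = (-7*(1 - (1 - 2*3))/(1*(1 - 2*3)) - 4)**2 = (-7*(1 - (1 - 6))/(1*(1 - 6)) - 4)**2 = (-7*(1 - (-5))/(1*(-5)) - 4)**2 = (-7*(1 - 1*(-5))/(-5) - 4)**2 = (-(-7)*(1 + 5)/5 - 4)**2 = (-(-7)*6/5 - 4)**2 = (-7*(-6/5) - 4)**2 = (42/5 - 4)**2 = (22/5)**2 = 484/25 ≈ 19.360)
1/f = 1/(484/25) = 25/484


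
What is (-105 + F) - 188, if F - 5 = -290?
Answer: -578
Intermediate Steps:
F = -285 (F = 5 - 290 = -285)
(-105 + F) - 188 = (-105 - 285) - 188 = -390 - 188 = -578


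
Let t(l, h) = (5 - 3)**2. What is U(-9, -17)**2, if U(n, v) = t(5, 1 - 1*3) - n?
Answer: 169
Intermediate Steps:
t(l, h) = 4 (t(l, h) = 2**2 = 4)
U(n, v) = 4 - n
U(-9, -17)**2 = (4 - 1*(-9))**2 = (4 + 9)**2 = 13**2 = 169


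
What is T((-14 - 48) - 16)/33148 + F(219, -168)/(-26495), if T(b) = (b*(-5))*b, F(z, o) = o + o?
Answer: -28387149/31366295 ≈ -0.90502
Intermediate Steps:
F(z, o) = 2*o
T(b) = -5*b**2 (T(b) = (-5*b)*b = -5*b**2)
T((-14 - 48) - 16)/33148 + F(219, -168)/(-26495) = -5*((-14 - 48) - 16)**2/33148 + (2*(-168))/(-26495) = -5*(-62 - 16)**2*(1/33148) - 336*(-1/26495) = -5*(-78)**2*(1/33148) + 48/3785 = -5*6084*(1/33148) + 48/3785 = -30420*1/33148 + 48/3785 = -7605/8287 + 48/3785 = -28387149/31366295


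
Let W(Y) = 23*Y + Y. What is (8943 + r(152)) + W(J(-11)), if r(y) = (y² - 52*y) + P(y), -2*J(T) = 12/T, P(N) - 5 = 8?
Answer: 265860/11 ≈ 24169.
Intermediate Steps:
P(N) = 13 (P(N) = 5 + 8 = 13)
J(T) = -6/T
r(y) = 13 + y² - 52*y (r(y) = (y² - 52*y) + 13 = 13 + y² - 52*y)
W(Y) = 24*Y
(8943 + r(152)) + W(J(-11)) = (8943 + (13 + 152² - 52*152)) + 24*(-6/(-11)) = (8943 + (13 + 23104 - 7904)) + 24*(-6*(-1/11)) = (8943 + 15213) + 24*(6/11) = 24156 + 144/11 = 265860/11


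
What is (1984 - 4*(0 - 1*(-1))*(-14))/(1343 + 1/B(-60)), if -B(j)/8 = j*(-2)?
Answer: 1958400/1289279 ≈ 1.5190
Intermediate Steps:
B(j) = 16*j (B(j) = -8*j*(-2) = -(-16)*j = 16*j)
(1984 - 4*(0 - 1*(-1))*(-14))/(1343 + 1/B(-60)) = (1984 - 4*(0 - 1*(-1))*(-14))/(1343 + 1/(16*(-60))) = (1984 - 4*(0 + 1)*(-14))/(1343 + 1/(-960)) = (1984 - 4*1*(-14))/(1343 - 1/960) = (1984 - 4*(-14))/(1289279/960) = (1984 + 56)*(960/1289279) = 2040*(960/1289279) = 1958400/1289279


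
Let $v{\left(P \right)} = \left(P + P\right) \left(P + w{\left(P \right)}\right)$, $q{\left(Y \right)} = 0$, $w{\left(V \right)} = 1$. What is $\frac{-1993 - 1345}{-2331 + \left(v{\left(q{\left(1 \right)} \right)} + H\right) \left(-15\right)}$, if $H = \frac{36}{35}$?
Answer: $\frac{23366}{16425} \approx 1.4226$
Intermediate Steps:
$H = \frac{36}{35}$ ($H = 36 \cdot \frac{1}{35} = \frac{36}{35} \approx 1.0286$)
$v{\left(P \right)} = 2 P \left(1 + P\right)$ ($v{\left(P \right)} = \left(P + P\right) \left(P + 1\right) = 2 P \left(1 + P\right)$)
$\frac{-1993 - 1345}{-2331 + \left(v{\left(q{\left(1 \right)} \right)} + H\right) \left(-15\right)} = \frac{-1993 - 1345}{-2331 + \left(2 \cdot 0 \left(1 + 0\right) + \frac{36}{35}\right) \left(-15\right)} = - \frac{3338}{-2331 + \left(2 \cdot 0 \cdot 1 + \frac{36}{35}\right) \left(-15\right)} = - \frac{3338}{-2331 + \left(0 + \frac{36}{35}\right) \left(-15\right)} = - \frac{3338}{-2331 + \frac{36}{35} \left(-15\right)} = - \frac{3338}{-2331 - \frac{108}{7}} = - \frac{3338}{- \frac{16425}{7}} = \left(-3338\right) \left(- \frac{7}{16425}\right) = \frac{23366}{16425}$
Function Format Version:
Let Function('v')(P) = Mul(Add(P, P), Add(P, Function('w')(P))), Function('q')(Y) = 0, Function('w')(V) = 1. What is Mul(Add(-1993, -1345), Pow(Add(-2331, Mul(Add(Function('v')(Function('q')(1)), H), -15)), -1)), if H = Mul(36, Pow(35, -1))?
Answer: Rational(23366, 16425) ≈ 1.4226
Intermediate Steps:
H = Rational(36, 35) (H = Mul(36, Rational(1, 35)) = Rational(36, 35) ≈ 1.0286)
Function('v')(P) = Mul(2, P, Add(1, P)) (Function('v')(P) = Mul(Add(P, P), Add(P, 1)) = Mul(Mul(2, P), Add(1, P)) = Mul(2, P, Add(1, P)))
Mul(Add(-1993, -1345), Pow(Add(-2331, Mul(Add(Function('v')(Function('q')(1)), H), -15)), -1)) = Mul(Add(-1993, -1345), Pow(Add(-2331, Mul(Add(Mul(2, 0, Add(1, 0)), Rational(36, 35)), -15)), -1)) = Mul(-3338, Pow(Add(-2331, Mul(Add(Mul(2, 0, 1), Rational(36, 35)), -15)), -1)) = Mul(-3338, Pow(Add(-2331, Mul(Add(0, Rational(36, 35)), -15)), -1)) = Mul(-3338, Pow(Add(-2331, Mul(Rational(36, 35), -15)), -1)) = Mul(-3338, Pow(Add(-2331, Rational(-108, 7)), -1)) = Mul(-3338, Pow(Rational(-16425, 7), -1)) = Mul(-3338, Rational(-7, 16425)) = Rational(23366, 16425)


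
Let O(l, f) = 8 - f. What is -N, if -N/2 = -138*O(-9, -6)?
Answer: -3864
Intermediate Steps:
N = 3864 (N = -(-276)*(8 - 1*(-6)) = -(-276)*(8 + 6) = -(-276)*14 = -2*(-1932) = 3864)
-N = -1*3864 = -3864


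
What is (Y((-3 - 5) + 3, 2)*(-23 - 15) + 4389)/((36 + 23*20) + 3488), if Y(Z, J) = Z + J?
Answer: 1501/1328 ≈ 1.1303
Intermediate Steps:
Y(Z, J) = J + Z
(Y((-3 - 5) + 3, 2)*(-23 - 15) + 4389)/((36 + 23*20) + 3488) = ((2 + ((-3 - 5) + 3))*(-23 - 15) + 4389)/((36 + 23*20) + 3488) = ((2 + (-8 + 3))*(-38) + 4389)/((36 + 460) + 3488) = ((2 - 5)*(-38) + 4389)/(496 + 3488) = (-3*(-38) + 4389)/3984 = (114 + 4389)*(1/3984) = 4503*(1/3984) = 1501/1328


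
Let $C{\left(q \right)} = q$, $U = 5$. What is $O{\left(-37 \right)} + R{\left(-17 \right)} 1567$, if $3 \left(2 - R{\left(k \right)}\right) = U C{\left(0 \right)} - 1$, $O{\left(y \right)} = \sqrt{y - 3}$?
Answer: $\frac{10969}{3} + 2 i \sqrt{10} \approx 3656.3 + 6.3246 i$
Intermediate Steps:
$O{\left(y \right)} = \sqrt{-3 + y}$
$R{\left(k \right)} = \frac{7}{3}$ ($R{\left(k \right)} = 2 - \frac{5 \cdot 0 - 1}{3} = 2 - \frac{0 - 1}{3} = 2 - - \frac{1}{3} = 2 + \frac{1}{3} = \frac{7}{3}$)
$O{\left(-37 \right)} + R{\left(-17 \right)} 1567 = \sqrt{-3 - 37} + \frac{7}{3} \cdot 1567 = \sqrt{-40} + \frac{10969}{3} = 2 i \sqrt{10} + \frac{10969}{3} = \frac{10969}{3} + 2 i \sqrt{10}$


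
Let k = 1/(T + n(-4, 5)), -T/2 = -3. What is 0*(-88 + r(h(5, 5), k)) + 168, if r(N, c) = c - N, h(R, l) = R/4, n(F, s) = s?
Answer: 168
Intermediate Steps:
T = 6 (T = -2*(-3) = 6)
h(R, l) = R/4 (h(R, l) = R*(1/4) = R/4)
k = 1/11 (k = 1/(6 + 5) = 1/11 ≈ 0.090909)
0*(-88 + r(h(5, 5), k)) + 168 = 0*(-88 + (1/11 - 5/4)) + 168 = 0*(-88 - 51/44) + 168 = 0*(-3923/44) + 168 = 0 + 168 = 168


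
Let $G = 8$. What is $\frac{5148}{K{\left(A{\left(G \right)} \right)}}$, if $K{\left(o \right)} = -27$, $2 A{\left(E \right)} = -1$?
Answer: $- \frac{572}{3} \approx -190.67$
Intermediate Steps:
$A{\left(E \right)} = - \frac{1}{2}$ ($A{\left(E \right)} = \frac{1}{2} \left(-1\right) = - \frac{1}{2}$)
$\frac{5148}{K{\left(A{\left(G \right)} \right)}} = \frac{5148}{-27} = 5148 \left(- \frac{1}{27}\right) = - \frac{572}{3}$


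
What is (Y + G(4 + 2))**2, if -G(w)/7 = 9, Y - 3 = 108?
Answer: 2304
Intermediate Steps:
Y = 111 (Y = 3 + 108 = 111)
G(w) = -63 (G(w) = -7*9 = -63)
(Y + G(4 + 2))**2 = (111 - 63)**2 = 48**2 = 2304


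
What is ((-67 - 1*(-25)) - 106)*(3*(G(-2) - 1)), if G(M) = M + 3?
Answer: 0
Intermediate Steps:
G(M) = 3 + M
((-67 - 1*(-25)) - 106)*(3*(G(-2) - 1)) = ((-67 - 1*(-25)) - 106)*(3*((3 - 2) - 1)) = ((-67 + 25) - 106)*(3*(1 - 1)) = (-42 - 106)*(3*0) = -148*0 = 0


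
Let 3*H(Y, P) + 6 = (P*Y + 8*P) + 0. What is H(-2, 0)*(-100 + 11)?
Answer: 178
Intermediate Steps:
H(Y, P) = -2 + 8*P/3 + P*Y/3 (H(Y, P) = -2 + ((P*Y + 8*P) + 0)/3 = -2 + ((8*P + P*Y) + 0)/3 = -2 + (8*P + P*Y)/3 = -2 + (8*P/3 + P*Y/3) = -2 + 8*P/3 + P*Y/3)
H(-2, 0)*(-100 + 11) = (-2 + (8/3)*0 + (⅓)*0*(-2))*(-100 + 11) = (-2 + 0 + 0)*(-89) = -2*(-89) = 178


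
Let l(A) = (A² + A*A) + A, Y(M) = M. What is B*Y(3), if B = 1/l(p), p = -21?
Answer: 1/287 ≈ 0.0034843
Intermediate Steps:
l(A) = A + 2*A² (l(A) = (A² + A²) + A = 2*A² + A = A + 2*A²)
B = 1/861 (B = 1/(-21*(1 + 2*(-21))) = 1/(-21*(1 - 42)) = 1/(-21*(-41)) = 1/861 ≈ 0.0011614)
B*Y(3) = (1/861)*3 = 1/287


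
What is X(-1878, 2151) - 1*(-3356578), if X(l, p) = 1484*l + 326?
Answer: 569952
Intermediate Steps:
X(l, p) = 326 + 1484*l
X(-1878, 2151) - 1*(-3356578) = (326 + 1484*(-1878)) - 1*(-3356578) = (326 - 2786952) + 3356578 = -2786626 + 3356578 = 569952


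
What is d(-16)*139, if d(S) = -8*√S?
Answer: -4448*I ≈ -4448.0*I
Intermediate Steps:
d(-16)*139 = -32*I*139 = -4448*I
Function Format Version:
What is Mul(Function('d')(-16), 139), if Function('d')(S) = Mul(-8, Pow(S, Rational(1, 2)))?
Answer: Mul(-4448, I) ≈ Mul(-4448.0, I)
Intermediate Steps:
Mul(Function('d')(-16), 139) = Mul(Mul(-8, Pow(-16, Rational(1, 2))), 139) = Mul(Mul(-8, Mul(4, I)), 139) = Mul(Mul(-32, I), 139) = Mul(-4448, I)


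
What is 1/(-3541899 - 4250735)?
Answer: -1/7792634 ≈ -1.2833e-7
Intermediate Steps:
1/(-3541899 - 4250735) = 1/(-7792634) = -1/7792634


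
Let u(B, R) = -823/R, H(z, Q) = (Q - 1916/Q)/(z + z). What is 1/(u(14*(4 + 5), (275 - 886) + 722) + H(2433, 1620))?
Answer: -72917010/516378953 ≈ -0.14121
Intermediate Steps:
H(z, Q) = (Q - 1916/Q)/(2*z) (H(z, Q) = (Q - 1916/Q)/((2*z)) = (Q - 1916/Q)*(1/(2*z)) = (Q - 1916/Q)/(2*z))
1/(u(14*(4 + 5), (275 - 886) + 722) + H(2433, 1620)) = 1/(-823/((275 - 886) + 722) + (½)*(-1916 + 1620²)/(1620*2433)) = 1/(-823/(-611 + 722) + (½)*(1/1620)*(1/2433)*(-1916 + 2624400)) = 1/(-823/111 + (½)*(1/1620)*(1/2433)*2622484) = 1/(-823*1/111 + 655621/1970730) = 1/(-823/111 + 655621/1970730) = 1/(-516378953/72917010) = -72917010/516378953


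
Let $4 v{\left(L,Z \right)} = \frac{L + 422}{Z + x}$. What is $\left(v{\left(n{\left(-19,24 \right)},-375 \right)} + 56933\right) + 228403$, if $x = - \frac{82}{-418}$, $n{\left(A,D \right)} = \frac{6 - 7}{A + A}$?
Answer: $\frac{178811905385}{626672} \approx 2.8534 \cdot 10^{5}$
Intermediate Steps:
$n{\left(A,D \right)} = - \frac{1}{2 A}$
$x = \frac{41}{209}$ ($x = \left(-82\right) \left(- \frac{1}{418}\right) = \frac{41}{209} \approx 0.19617$)
$v{\left(L,Z \right)} = \frac{422 + L}{4 \left(\frac{41}{209} + Z\right)}$ ($v{\left(L,Z \right)} = \frac{\left(L + 422\right) \frac{1}{Z + \frac{41}{209}}}{4} = \frac{\left(422 + L\right) \frac{1}{\frac{41}{209} + Z}}{4} = \frac{\frac{1}{\frac{41}{209} + Z} \left(422 + L\right)}{4} = \frac{422 + L}{4 \left(\frac{41}{209} + Z\right)}$)
$\left(v{\left(n{\left(-19,24 \right)},-375 \right)} + 56933\right) + 228403 = \left(\frac{209 \left(422 - \frac{1}{2 \left(-19\right)}\right)}{4 \left(41 + 209 \left(-375\right)\right)} + 56933\right) + 228403 = \left(\frac{209 \left(422 - - \frac{1}{38}\right)}{4 \left(41 - 78375\right)} + 56933\right) + 228403 = \left(\frac{209 \left(422 + \frac{1}{38}\right)}{4 \left(-78334\right)} + 56933\right) + 228403 = \left(\frac{209}{4} \left(- \frac{1}{78334}\right) \frac{16037}{38} + 56933\right) + 228403 = \left(- \frac{176407}{626672} + 56933\right) + 228403 = \frac{35678140569}{626672} + 228403 = \frac{178811905385}{626672}$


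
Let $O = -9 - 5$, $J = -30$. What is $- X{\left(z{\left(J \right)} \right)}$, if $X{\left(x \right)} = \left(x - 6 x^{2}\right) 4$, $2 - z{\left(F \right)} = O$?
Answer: $6080$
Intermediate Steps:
$O = -14$ ($O = -9 - 5 = -14$)
$z{\left(F \right)} = 16$ ($z{\left(F \right)} = 2 - -14 = 2 + 14 = 16$)
$X{\left(x \right)} = - 24 x^{2} + 4 x$
$- X{\left(z{\left(J \right)} \right)} = - 4 \cdot 16 \left(1 - 96\right) = - 4 \cdot 16 \left(-95\right) = \left(-1\right) \left(-6080\right) = 6080$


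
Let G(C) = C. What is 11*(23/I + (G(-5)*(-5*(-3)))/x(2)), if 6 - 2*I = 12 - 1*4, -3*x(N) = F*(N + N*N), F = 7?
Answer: -2717/14 ≈ -194.07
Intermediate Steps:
x(N) = -7*N/3 - 7*N²/3 (x(N) = -7*(N + N*N)/3 = -7*(N + N²)/3 = -(7*N + 7*N²)/3 = -7*N/3 - 7*N²/3)
I = -1 (I = 3 - (12 - 1*4)/2 = 3 - (12 - 4)/2 = 3 - ½*8 = 3 - 4 = -1)
11*(23/I + (G(-5)*(-5*(-3)))/x(2)) = 11*(23/(-1) + (-(-25)*(-3))/((-7/3*2*(1 + 2)))) = 11*(23*(-1) + (-5*15)/((-7/3*2*3))) = 11*(-23 - 75/(-14)) = 11*(-23 - 75*(-1/14)) = 11*(-23 + 75/14) = 11*(-247/14) = -2717/14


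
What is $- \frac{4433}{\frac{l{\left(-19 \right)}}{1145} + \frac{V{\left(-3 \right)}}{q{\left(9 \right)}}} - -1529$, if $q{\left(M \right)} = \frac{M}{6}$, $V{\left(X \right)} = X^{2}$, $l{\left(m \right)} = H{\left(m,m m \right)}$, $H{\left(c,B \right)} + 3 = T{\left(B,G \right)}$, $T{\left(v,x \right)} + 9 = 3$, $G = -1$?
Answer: $\frac{5414684}{6861} \approx 789.2$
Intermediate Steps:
$T{\left(v,x \right)} = -6$ ($T{\left(v,x \right)} = -9 + 3 = -6$)
$H{\left(c,B \right)} = -9$ ($H{\left(c,B \right)} = -3 - 6 = -9$)
$l{\left(m \right)} = -9$
$q{\left(M \right)} = \frac{M}{6}$ ($q{\left(M \right)} = M \frac{1}{6} = \frac{M}{6}$)
$- \frac{4433}{\frac{l{\left(-19 \right)}}{1145} + \frac{V{\left(-3 \right)}}{q{\left(9 \right)}}} - -1529 = - \frac{4433}{- \frac{9}{1145} + \frac{\left(-3\right)^{2}}{\frac{1}{6} \cdot 9}} - -1529 = - \frac{4433}{\left(-9\right) \frac{1}{1145} + \frac{9}{\frac{3}{2}}} + 1529 = - \frac{4433}{- \frac{9}{1145} + 9 \cdot \frac{2}{3}} + 1529 = - \frac{4433}{- \frac{9}{1145} + 6} + 1529 = - \frac{4433}{\frac{6861}{1145}} + 1529 = \left(-4433\right) \frac{1145}{6861} + 1529 = - \frac{5075785}{6861} + 1529 = \frac{5414684}{6861}$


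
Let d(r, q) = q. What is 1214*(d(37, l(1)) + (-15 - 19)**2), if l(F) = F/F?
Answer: 1404598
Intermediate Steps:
l(F) = 1
1214*(d(37, l(1)) + (-15 - 19)**2) = 1214*(1 + (-15 - 19)**2) = 1214*(1 + (-34)**2) = 1214*(1 + 1156) = 1214*1157 = 1404598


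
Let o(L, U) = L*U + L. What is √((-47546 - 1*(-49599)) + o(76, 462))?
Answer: √37241 ≈ 192.98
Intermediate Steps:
o(L, U) = L + L*U
√((-47546 - 1*(-49599)) + o(76, 462)) = √((-47546 - 1*(-49599)) + 76*(1 + 462)) = √((-47546 + 49599) + 76*463) = √(2053 + 35188) = √37241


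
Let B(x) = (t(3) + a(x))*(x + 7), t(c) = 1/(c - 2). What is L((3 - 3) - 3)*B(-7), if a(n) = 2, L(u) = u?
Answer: 0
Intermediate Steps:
t(c) = 1/(-2 + c)
B(x) = 21 + 3*x (B(x) = (1/(-2 + 3) + 2)*(x + 7) = (1/1 + 2)*(7 + x) = (1 + 2)*(7 + x) = 3*(7 + x) = 21 + 3*x)
L((3 - 3) - 3)*B(-7) = ((3 - 3) - 3)*(21 + 3*(-7)) = (0 - 3)*(21 - 21) = -3*0 = 0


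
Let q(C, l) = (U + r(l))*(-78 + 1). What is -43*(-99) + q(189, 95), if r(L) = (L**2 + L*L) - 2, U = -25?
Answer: -1383514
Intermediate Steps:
r(L) = -2 + 2*L**2 (r(L) = (L**2 + L**2) - 2 = 2*L**2 - 2 = -2 + 2*L**2)
q(C, l) = 2079 - 154*l**2 (q(C, l) = (-25 + (-2 + 2*l**2))*(-78 + 1) = (-27 + 2*l**2)*(-77) = 2079 - 154*l**2)
-43*(-99) + q(189, 95) = -43*(-99) + (2079 - 154*95**2) = 4257 + (2079 - 154*9025) = 4257 + (2079 - 1389850) = 4257 - 1387771 = -1383514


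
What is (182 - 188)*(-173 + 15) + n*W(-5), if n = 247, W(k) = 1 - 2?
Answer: 701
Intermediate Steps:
W(k) = -1
(182 - 188)*(-173 + 15) + n*W(-5) = (182 - 188)*(-173 + 15) + 247*(-1) = -6*(-158) - 247 = 948 - 247 = 701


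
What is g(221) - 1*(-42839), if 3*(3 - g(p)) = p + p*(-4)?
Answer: 43063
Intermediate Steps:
g(p) = 3 + p (g(p) = 3 - (p + p*(-4))/3 = 3 - (p - 4*p)/3 = 3 - (-1)*p = 3 + p)
g(221) - 1*(-42839) = (3 + 221) - 1*(-42839) = 224 + 42839 = 43063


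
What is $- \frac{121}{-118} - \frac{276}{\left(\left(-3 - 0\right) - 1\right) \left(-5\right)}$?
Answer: $- \frac{7537}{590} \approx -12.775$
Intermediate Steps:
$- \frac{121}{-118} - \frac{276}{\left(\left(-3 - 0\right) - 1\right) \left(-5\right)} = \left(-121\right) \left(- \frac{1}{118}\right) - \frac{276}{\left(\left(-3 + 0\right) - 1\right) \left(-5\right)} = \frac{121}{118} - \frac{276}{\left(-3 - 1\right) \left(-5\right)} = \frac{121}{118} - \frac{276}{\left(-4\right) \left(-5\right)} = \frac{121}{118} - \frac{276}{20} = \frac{121}{118} - \frac{69}{5} = - \frac{7537}{590}$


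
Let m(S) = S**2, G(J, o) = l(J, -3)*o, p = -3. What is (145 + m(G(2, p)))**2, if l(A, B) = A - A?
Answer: 21025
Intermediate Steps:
l(A, B) = 0
G(J, o) = 0 (G(J, o) = 0*o = 0)
(145 + m(G(2, p)))**2 = (145 + 0**2)**2 = (145 + 0)**2 = 145**2 = 21025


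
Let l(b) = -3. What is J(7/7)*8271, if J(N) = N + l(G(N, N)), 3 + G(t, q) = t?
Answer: -16542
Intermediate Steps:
G(t, q) = -3 + t
J(N) = -3 + N (J(N) = N - 3 = -3 + N)
J(7/7)*8271 = (-3 + 7/7)*8271 = (-3 + 7*(⅐))*8271 = (-3 + 1)*8271 = -2*8271 = -16542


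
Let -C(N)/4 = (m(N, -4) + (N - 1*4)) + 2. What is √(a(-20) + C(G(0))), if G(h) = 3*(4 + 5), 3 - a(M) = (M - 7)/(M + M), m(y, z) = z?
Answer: 33*I*√30/20 ≈ 9.0374*I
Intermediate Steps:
a(M) = 3 - (-7 + M)/(2*M) (a(M) = 3 - (M - 7)/(M + M) = 3 - (-7 + M)/(2*M))
G(h) = 27 (G(h) = 3*9 = 27)
C(N) = 24 - 4*N (C(N) = -4*((-4 + (N - 1*4)) + 2) = -4*((-4 + (N - 4)) + 2) = -4*((-4 + (-4 + N)) + 2) = -4*((-8 + N) + 2) = -4*(-6 + N) = 24 - 4*N)
√(a(-20) + C(G(0))) = √((½)*(7 + 5*(-20))/(-20) + (24 - 4*27)) = √((½)*(-1/20)*(7 - 100) + (24 - 108)) = √((½)*(-1/20)*(-93) - 84) = √(93/40 - 84) = √(-3267/40) = 33*I*√30/20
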